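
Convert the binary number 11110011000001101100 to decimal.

Sum of powers of 2 for each 1-bit:
2^2 + 2^3 + 2^5 + 2^6 + 2^12 + 2^13 + 2^16 + 2^17 + 2^18 + 2^19
= 4 + 8 + 32 + 64 + 4096 + 8192 + 65536 + 131072 + 262144 + 524288
= 995436



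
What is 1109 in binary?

Using repeated division by 2:
1109 ÷ 2 = 554 remainder 1
554 ÷ 2 = 277 remainder 0
277 ÷ 2 = 138 remainder 1
138 ÷ 2 = 69 remainder 0
69 ÷ 2 = 34 remainder 1
34 ÷ 2 = 17 remainder 0
17 ÷ 2 = 8 remainder 1
8 ÷ 2 = 4 remainder 0
4 ÷ 2 = 2 remainder 0
2 ÷ 2 = 1 remainder 0
1 ÷ 2 = 0 remainder 1
Reading remainders bottom to top: 10001010101



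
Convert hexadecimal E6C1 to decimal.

Expand by place value (powers of 16):
Digit values: E = 14, C = 12
E6C1 = 14 × 16^3 + 6 × 16^2 + 12 × 16^1 + 1 × 16^0
= 14 × 4096 + 6 × 256 + 12 × 16 + 1 × 1
= 57344 + 1536 + 192 + 1
= 59073



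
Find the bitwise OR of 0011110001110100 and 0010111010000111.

OR: 1 when either bit is 1
  0011110001110100
| 0010111010000111
------------------
  0011111011110111
Decimal: 15476 | 11911 = 16119



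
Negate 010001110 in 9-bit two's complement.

Original: 010001110
Step 1 - Invert all bits: 101110001
Step 2 - Add 1: 101110010
Verification: 010001110 + 101110010 = 1000000000; discarding the end carry (carry out of the top bit) leaves the 9-bit value 000000000, as required for x + (-x)



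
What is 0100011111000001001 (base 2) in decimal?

Sum of powers of 2 for each 1-bit:
2^0 + 2^3 + 2^9 + 2^10 + 2^11 + 2^12 + 2^13 + 2^17
= 1 + 8 + 512 + 1024 + 2048 + 4096 + 8192 + 131072
= 146953



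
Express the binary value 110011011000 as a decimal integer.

Sum of powers of 2 for each 1-bit:
2^3 + 2^4 + 2^6 + 2^7 + 2^10 + 2^11
= 8 + 16 + 64 + 128 + 1024 + 2048
= 3288



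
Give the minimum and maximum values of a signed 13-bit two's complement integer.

For 13-bit two's complement:
Minimum: -2^12 = -4096
Maximum: 2^12 - 1 = 4095



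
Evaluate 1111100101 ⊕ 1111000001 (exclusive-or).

XOR: 1 when bits differ
  1111100101
^ 1111000001
------------
  0000100100
Decimal: 997 ^ 961 = 36



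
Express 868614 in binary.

Using repeated division by 2:
868614 ÷ 2 = 434307 remainder 0
434307 ÷ 2 = 217153 remainder 1
217153 ÷ 2 = 108576 remainder 1
108576 ÷ 2 = 54288 remainder 0
54288 ÷ 2 = 27144 remainder 0
27144 ÷ 2 = 13572 remainder 0
13572 ÷ 2 = 6786 remainder 0
6786 ÷ 2 = 3393 remainder 0
3393 ÷ 2 = 1696 remainder 1
1696 ÷ 2 = 848 remainder 0
848 ÷ 2 = 424 remainder 0
424 ÷ 2 = 212 remainder 0
212 ÷ 2 = 106 remainder 0
106 ÷ 2 = 53 remainder 0
53 ÷ 2 = 26 remainder 1
26 ÷ 2 = 13 remainder 0
13 ÷ 2 = 6 remainder 1
6 ÷ 2 = 3 remainder 0
3 ÷ 2 = 1 remainder 1
1 ÷ 2 = 0 remainder 1
Reading remainders bottom to top: 11010100000100000110



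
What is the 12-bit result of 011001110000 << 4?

Original: 011001110000 (decimal 1648)
Shift left by 4 positions
Append 4 zeros on the right and drop the 4 high bits that overflow the 12-bit width
Result: 011100000000 (decimal 1792)
Equivalent: 1648 << 4 = 1648 × 2^4 = 26368, truncated to 12 bits = 1792



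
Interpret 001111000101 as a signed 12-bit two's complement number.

Binary: 001111000101
Sign bit: 0 (non-negative)
Read directly as an unsigned value:
001111000101 = 512 + 256 + 128 + 64 + 4 + 1 = 965
Value: 965



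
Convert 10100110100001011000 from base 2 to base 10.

Sum of powers of 2 for each 1-bit:
2^3 + 2^4 + 2^6 + 2^11 + 2^13 + 2^14 + 2^17 + 2^19
= 8 + 16 + 64 + 2048 + 8192 + 16384 + 131072 + 524288
= 682072



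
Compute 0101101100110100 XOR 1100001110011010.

XOR: 1 when bits differ
  0101101100110100
^ 1100001110011010
------------------
  1001100010101110
Decimal: 23348 ^ 50074 = 39086



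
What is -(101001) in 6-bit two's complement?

Original (sign bit 1, negative): 101001
Step 1 - Invert all bits: 010110
Step 2 - Add 1: 010111
Verification: 101001 + 010111 = 1000000; discarding the end carry (carry out of the top bit) leaves the 6-bit value 000000, as required for x + (-x)



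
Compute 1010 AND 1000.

AND: 1 only when both bits are 1
  1010
& 1000
------
  1000
Decimal: 10 & 8 = 8



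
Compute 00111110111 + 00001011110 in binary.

Add column by column from the right: bit + bit + carry-in; write the sum mod 2, carry 1 when the sum is 2 or 3.
carry:  01111111100
        00111110111
+       00001011110
-------------------
       001001010101
(the carry out of the leftmost column, 0, becomes the leading bit)
Decimal check:
  00111110111 = 256 + 128 + 64 + 32 + 16 + 4 + 2 + 1 = 503
  00001011110 = 64 + 16 + 8 + 4 + 2 = 94
  503 + 94 = 597, and 001001010101 = 512 + 64 + 16 + 4 + 1 = 597 ✓



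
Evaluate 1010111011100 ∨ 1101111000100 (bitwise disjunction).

OR: 1 when either bit is 1
  1010111011100
| 1101111000100
---------------
  1111111011100
Decimal: 5596 | 7108 = 8156



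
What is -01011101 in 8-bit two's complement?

Original: 01011101
Step 1 - Invert all bits: 10100010
Step 2 - Add 1: 10100011
Verification: 01011101 + 10100011 = 100000000; discarding the end carry (carry out of the top bit) leaves the 8-bit value 00000000, as required for x + (-x)



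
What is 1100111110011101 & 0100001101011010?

AND: 1 only when both bits are 1
  1100111110011101
& 0100001101011010
------------------
  0100001100011000
Decimal: 53149 & 17242 = 17176



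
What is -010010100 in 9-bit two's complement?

Original: 010010100
Step 1 - Invert all bits: 101101011
Step 2 - Add 1: 101101100
Verification: 010010100 + 101101100 = 1000000000; discarding the end carry (carry out of the top bit) leaves the 9-bit value 000000000, as required for x + (-x)



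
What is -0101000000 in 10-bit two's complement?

Original: 0101000000
Step 1 - Invert all bits: 1010111111
Step 2 - Add 1: 1011000000
Verification: 0101000000 + 1011000000 = 10000000000; discarding the end carry (carry out of the top bit) leaves the 10-bit value 0000000000, as required for x + (-x)



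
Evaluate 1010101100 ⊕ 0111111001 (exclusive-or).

XOR: 1 when bits differ
  1010101100
^ 0111111001
------------
  1101010101
Decimal: 684 ^ 505 = 853



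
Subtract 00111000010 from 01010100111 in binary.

Method 1 - Direct subtraction (column by column from the right: bit − bit − borrow-in; if negative, add 2 and borrow 1 from the next column):
borrow: 01110000000
        01010100111
-       00111000010
-------------------
        00011100101

Method 2 - Add two's complement:
Two's complement of 00111000010: invert → 11000111101, add 1 → 11000111110
  01010100111
+ 11000111110
-------------
 100011100101  (end carry out of the top bit = 1)
Discarding the end carry: 00011100101
Decimal check:
  01010100111 = 512 + 128 + 32 + 4 + 2 + 1 = 679
  00111000010 = 256 + 128 + 64 + 2 = 450
  679 - 450 = 229, and 00011100101 = 128 + 64 + 32 + 4 + 1 = 229 ✓



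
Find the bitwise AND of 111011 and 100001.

AND: 1 only when both bits are 1
  111011
& 100001
--------
  100001
Decimal: 59 & 33 = 33



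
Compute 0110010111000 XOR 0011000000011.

XOR: 1 when bits differ
  0110010111000
^ 0011000000011
---------------
  0101010111011
Decimal: 3256 ^ 1539 = 2747



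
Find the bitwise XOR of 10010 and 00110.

XOR: 1 when bits differ
  10010
^ 00110
-------
  10100
Decimal: 18 ^ 6 = 20



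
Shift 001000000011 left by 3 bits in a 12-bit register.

Original: 001000000011 (decimal 515)
Shift left by 3 positions
Append 3 zeros on the right and drop the 3 high bits that overflow the 12-bit width
Result: 000000011000 (decimal 24)
Equivalent: 515 << 3 = 515 × 2^3 = 4120, truncated to 12 bits = 24



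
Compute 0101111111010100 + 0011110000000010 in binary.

Add column by column from the right: bit + bit + carry-in; write the sum mod 2, carry 1 when the sum is 2 or 3.
carry:  1111100000000000
        0101111111010100
+       0011110000000010
------------------------
       01001101111010110
(the carry out of the leftmost column, 0, becomes the leading bit)
Decimal check:
  0101111111010100 = 16384 + 4096 + 2048 + 1024 + 512 + 256 + 128 + 64 + 16 + 4 = 24532
  0011110000000010 = 8192 + 4096 + 2048 + 1024 + 2 = 15362
  24532 + 15362 = 39894, and 01001101111010110 = 32768 + 4096 + 2048 + 512 + 256 + 128 + 64 + 16 + 4 + 2 = 39894 ✓



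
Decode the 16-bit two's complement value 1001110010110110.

Binary: 1001110010110110
Sign bit: 1 (negative)
Invert: 0110001101001001
Add 1:  0110001101001010
Magnitude: 0110001101001010 = 16384 + 8192 + 512 + 256 + 64 + 8 + 2 = 25418
Value: -25418



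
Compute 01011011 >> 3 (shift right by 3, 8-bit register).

Original: 01011011 (decimal 91)
Shift right by 3 positions
Drop the 3 low bits; fill with zeros on the left
Result: 00001011 (decimal 11)
Equivalent: 91 >> 3 = 91 ÷ 2^3 = 11



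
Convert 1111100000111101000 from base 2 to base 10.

Sum of powers of 2 for each 1-bit:
2^3 + 2^5 + 2^6 + 2^7 + 2^8 + 2^14 + 2^15 + 2^16 + 2^17 + 2^18
= 8 + 32 + 64 + 128 + 256 + 16384 + 32768 + 65536 + 131072 + 262144
= 508392



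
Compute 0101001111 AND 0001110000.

AND: 1 only when both bits are 1
  0101001111
& 0001110000
------------
  0001000000
Decimal: 335 & 112 = 64



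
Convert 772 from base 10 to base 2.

Using repeated division by 2:
772 ÷ 2 = 386 remainder 0
386 ÷ 2 = 193 remainder 0
193 ÷ 2 = 96 remainder 1
96 ÷ 2 = 48 remainder 0
48 ÷ 2 = 24 remainder 0
24 ÷ 2 = 12 remainder 0
12 ÷ 2 = 6 remainder 0
6 ÷ 2 = 3 remainder 0
3 ÷ 2 = 1 remainder 1
1 ÷ 2 = 0 remainder 1
Reading remainders bottom to top: 1100000100



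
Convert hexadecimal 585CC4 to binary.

Convert each hex digit to 4 bits:
  5 = 0101
  8 = 1000
  5 = 0101
  C = 1100
  C = 1100
  4 = 0100
Concatenate: 010110000101110011000100



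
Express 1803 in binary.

Using repeated division by 2:
1803 ÷ 2 = 901 remainder 1
901 ÷ 2 = 450 remainder 1
450 ÷ 2 = 225 remainder 0
225 ÷ 2 = 112 remainder 1
112 ÷ 2 = 56 remainder 0
56 ÷ 2 = 28 remainder 0
28 ÷ 2 = 14 remainder 0
14 ÷ 2 = 7 remainder 0
7 ÷ 2 = 3 remainder 1
3 ÷ 2 = 1 remainder 1
1 ÷ 2 = 0 remainder 1
Reading remainders bottom to top: 11100001011



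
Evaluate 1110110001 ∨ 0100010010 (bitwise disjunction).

OR: 1 when either bit is 1
  1110110001
| 0100010010
------------
  1110110011
Decimal: 945 | 274 = 947



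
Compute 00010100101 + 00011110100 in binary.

Add column by column from the right: bit + bit + carry-in; write the sum mod 2, carry 1 when the sum is 2 or 3.
carry:  00111001000
        00010100101
+       00011110100
-------------------
       000110011001
(the carry out of the leftmost column, 0, becomes the leading bit)
Decimal check:
  00010100101 = 128 + 32 + 4 + 1 = 165
  00011110100 = 128 + 64 + 32 + 16 + 4 = 244
  165 + 244 = 409, and 000110011001 = 256 + 128 + 16 + 8 + 1 = 409 ✓



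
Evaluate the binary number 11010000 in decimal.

Sum of powers of 2 for each 1-bit:
2^4 + 2^6 + 2^7
= 16 + 64 + 128
= 208



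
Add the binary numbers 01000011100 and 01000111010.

Add column by column from the right: bit + bit + carry-in; write the sum mod 2, carry 1 when the sum is 2 or 3.
carry:  10001110000
        01000011100
+       01000111010
-------------------
       010001010110
(the carry out of the leftmost column, 0, becomes the leading bit)
Decimal check:
  01000011100 = 512 + 16 + 8 + 4 = 540
  01000111010 = 512 + 32 + 16 + 8 + 2 = 570
  540 + 570 = 1110, and 010001010110 = 1024 + 64 + 16 + 4 + 2 = 1110 ✓



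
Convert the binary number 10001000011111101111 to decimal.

Sum of powers of 2 for each 1-bit:
2^0 + 2^1 + 2^2 + 2^3 + 2^5 + 2^6 + 2^7 + 2^8 + 2^9 + 2^10 + 2^15 + 2^19
= 1 + 2 + 4 + 8 + 32 + 64 + 128 + 256 + 512 + 1024 + 32768 + 524288
= 559087



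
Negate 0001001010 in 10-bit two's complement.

Original: 0001001010
Step 1 - Invert all bits: 1110110101
Step 2 - Add 1: 1110110110
Verification: 0001001010 + 1110110110 = 10000000000; discarding the end carry (carry out of the top bit) leaves the 10-bit value 0000000000, as required for x + (-x)



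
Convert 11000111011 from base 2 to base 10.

Sum of powers of 2 for each 1-bit:
2^0 + 2^1 + 2^3 + 2^4 + 2^5 + 2^9 + 2^10
= 1 + 2 + 8 + 16 + 32 + 512 + 1024
= 1595



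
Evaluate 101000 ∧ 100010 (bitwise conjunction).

AND: 1 only when both bits are 1
  101000
& 100010
--------
  100000
Decimal: 40 & 34 = 32



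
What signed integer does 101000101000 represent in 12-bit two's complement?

Binary: 101000101000
Sign bit: 1 (negative)
Invert: 010111010111
Add 1:  010111011000
Magnitude: 010111011000 = 1024 + 256 + 128 + 64 + 16 + 8 = 1496
Value: -1496



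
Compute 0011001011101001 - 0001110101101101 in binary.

Method 1 - Direct subtraction (column by column from the right: bit − bit − borrow-in; if negative, add 2 and borrow 1 from the next column):
borrow: 0011101011111000
        0011001011101001
-       0001110101101101
------------------------
        0001010101111100

Method 2 - Add two's complement:
Two's complement of 0001110101101101: invert → 1110001010010010, add 1 → 1110001010010011
  0011001011101001
+ 1110001010010011
------------------
 10001010101111100  (end carry out of the top bit = 1)
Discarding the end carry: 0001010101111100
Decimal check:
  0011001011101001 = 8192 + 4096 + 512 + 128 + 64 + 32 + 8 + 1 = 13033
  0001110101101101 = 4096 + 2048 + 1024 + 256 + 64 + 32 + 8 + 4 + 1 = 7533
  13033 - 7533 = 5500, and 0001010101111100 = 4096 + 1024 + 256 + 64 + 32 + 16 + 8 + 4 = 5500 ✓



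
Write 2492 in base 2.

Using repeated division by 2:
2492 ÷ 2 = 1246 remainder 0
1246 ÷ 2 = 623 remainder 0
623 ÷ 2 = 311 remainder 1
311 ÷ 2 = 155 remainder 1
155 ÷ 2 = 77 remainder 1
77 ÷ 2 = 38 remainder 1
38 ÷ 2 = 19 remainder 0
19 ÷ 2 = 9 remainder 1
9 ÷ 2 = 4 remainder 1
4 ÷ 2 = 2 remainder 0
2 ÷ 2 = 1 remainder 0
1 ÷ 2 = 0 remainder 1
Reading remainders bottom to top: 100110111100



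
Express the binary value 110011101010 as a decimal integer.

Sum of powers of 2 for each 1-bit:
2^1 + 2^3 + 2^5 + 2^6 + 2^7 + 2^10 + 2^11
= 2 + 8 + 32 + 64 + 128 + 1024 + 2048
= 3306



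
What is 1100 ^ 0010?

XOR: 1 when bits differ
  1100
^ 0010
------
  1110
Decimal: 12 ^ 2 = 14



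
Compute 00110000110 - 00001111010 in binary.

Method 1 - Direct subtraction (column by column from the right: bit − bit − borrow-in; if negative, add 2 and borrow 1 from the next column):
borrow: 00011110000
        00110000110
-       00001111010
-------------------
        00100001100

Method 2 - Add two's complement:
Two's complement of 00001111010: invert → 11110000101, add 1 → 11110000110
  00110000110
+ 11110000110
-------------
 100100001100  (end carry out of the top bit = 1)
Discarding the end carry: 00100001100
Decimal check:
  00110000110 = 256 + 128 + 4 + 2 = 390
  00001111010 = 64 + 32 + 16 + 8 + 2 = 122
  390 - 122 = 268, and 00100001100 = 256 + 8 + 4 = 268 ✓



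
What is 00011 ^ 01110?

XOR: 1 when bits differ
  00011
^ 01110
-------
  01101
Decimal: 3 ^ 14 = 13



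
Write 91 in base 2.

Using repeated division by 2:
91 ÷ 2 = 45 remainder 1
45 ÷ 2 = 22 remainder 1
22 ÷ 2 = 11 remainder 0
11 ÷ 2 = 5 remainder 1
5 ÷ 2 = 2 remainder 1
2 ÷ 2 = 1 remainder 0
1 ÷ 2 = 0 remainder 1
Reading remainders bottom to top: 1011011



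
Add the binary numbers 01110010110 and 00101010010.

Add column by column from the right: bit + bit + carry-in; write the sum mod 2, carry 1 when the sum is 2 or 3.
carry:  11000101100
        01110010110
+       00101010010
-------------------
       010011101000
(the carry out of the leftmost column, 0, becomes the leading bit)
Decimal check:
  01110010110 = 512 + 256 + 128 + 16 + 4 + 2 = 918
  00101010010 = 256 + 64 + 16 + 2 = 338
  918 + 338 = 1256, and 010011101000 = 1024 + 128 + 64 + 32 + 8 = 1256 ✓



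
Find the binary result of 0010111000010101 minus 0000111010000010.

Method 1 - Direct subtraction (column by column from the right: bit − bit − borrow-in; if negative, add 2 and borrow 1 from the next column):
borrow: 0011111100000100
        0010111000010101
-       0000111010000010
------------------------
        0001111110010011

Method 2 - Add two's complement:
Two's complement of 0000111010000010: invert → 1111000101111101, add 1 → 1111000101111110
  0010111000010101
+ 1111000101111110
------------------
 10001111110010011  (end carry out of the top bit = 1)
Discarding the end carry: 0001111110010011
Decimal check:
  0010111000010101 = 8192 + 2048 + 1024 + 512 + 16 + 4 + 1 = 11797
  0000111010000010 = 2048 + 1024 + 512 + 128 + 2 = 3714
  11797 - 3714 = 8083, and 0001111110010011 = 4096 + 2048 + 1024 + 512 + 256 + 128 + 16 + 2 + 1 = 8083 ✓



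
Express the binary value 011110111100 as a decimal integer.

Sum of powers of 2 for each 1-bit:
2^2 + 2^3 + 2^4 + 2^5 + 2^7 + 2^8 + 2^9 + 2^10
= 4 + 8 + 16 + 32 + 128 + 256 + 512 + 1024
= 1980



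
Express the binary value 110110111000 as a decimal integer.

Sum of powers of 2 for each 1-bit:
2^3 + 2^4 + 2^5 + 2^7 + 2^8 + 2^10 + 2^11
= 8 + 16 + 32 + 128 + 256 + 1024 + 2048
= 3512



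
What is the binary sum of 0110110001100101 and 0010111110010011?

Add column by column from the right: bit + bit + carry-in; write the sum mod 2, carry 1 when the sum is 2 or 3.
carry:  1101100000001110
        0110110001100101
+       0010111110010011
------------------------
       01001101111111000
(the carry out of the leftmost column, 0, becomes the leading bit)
Decimal check:
  0110110001100101 = 16384 + 8192 + 2048 + 1024 + 64 + 32 + 4 + 1 = 27749
  0010111110010011 = 8192 + 2048 + 1024 + 512 + 256 + 128 + 16 + 2 + 1 = 12179
  27749 + 12179 = 39928, and 01001101111111000 = 32768 + 4096 + 2048 + 512 + 256 + 128 + 64 + 32 + 16 + 8 = 39928 ✓



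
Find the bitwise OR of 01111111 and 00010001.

OR: 1 when either bit is 1
  01111111
| 00010001
----------
  01111111
Decimal: 127 | 17 = 127



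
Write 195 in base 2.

Using repeated division by 2:
195 ÷ 2 = 97 remainder 1
97 ÷ 2 = 48 remainder 1
48 ÷ 2 = 24 remainder 0
24 ÷ 2 = 12 remainder 0
12 ÷ 2 = 6 remainder 0
6 ÷ 2 = 3 remainder 0
3 ÷ 2 = 1 remainder 1
1 ÷ 2 = 0 remainder 1
Reading remainders bottom to top: 11000011



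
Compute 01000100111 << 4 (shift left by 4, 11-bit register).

Original: 01000100111 (decimal 551)
Shift left by 4 positions
Append 4 zeros on the right and drop the 4 high bits that overflow the 11-bit width
Result: 01001110000 (decimal 624)
Equivalent: 551 << 4 = 551 × 2^4 = 8816, truncated to 11 bits = 624



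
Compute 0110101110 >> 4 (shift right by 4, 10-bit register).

Original: 0110101110 (decimal 430)
Shift right by 4 positions
Drop the 4 low bits; fill with zeros on the left
Result: 0000011010 (decimal 26)
Equivalent: 430 >> 4 = 430 ÷ 2^4 = 26



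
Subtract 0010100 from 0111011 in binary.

Method 1 - Direct subtraction (column by column from the right: bit − bit − borrow-in; if negative, add 2 and borrow 1 from the next column):
borrow: 0001000
        0111011
-       0010100
---------------
        0100111

Method 2 - Add two's complement:
Two's complement of 0010100: invert → 1101011, add 1 → 1101100
  0111011
+ 1101100
---------
 10100111  (end carry out of the top bit = 1)
Discarding the end carry: 0100111
Decimal check:
  0111011 = 32 + 16 + 8 + 2 + 1 = 59
  0010100 = 16 + 4 = 20
  59 - 20 = 39, and 0100111 = 32 + 4 + 2 + 1 = 39 ✓



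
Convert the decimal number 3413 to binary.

Using repeated division by 2:
3413 ÷ 2 = 1706 remainder 1
1706 ÷ 2 = 853 remainder 0
853 ÷ 2 = 426 remainder 1
426 ÷ 2 = 213 remainder 0
213 ÷ 2 = 106 remainder 1
106 ÷ 2 = 53 remainder 0
53 ÷ 2 = 26 remainder 1
26 ÷ 2 = 13 remainder 0
13 ÷ 2 = 6 remainder 1
6 ÷ 2 = 3 remainder 0
3 ÷ 2 = 1 remainder 1
1 ÷ 2 = 0 remainder 1
Reading remainders bottom to top: 110101010101



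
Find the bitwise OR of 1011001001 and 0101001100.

OR: 1 when either bit is 1
  1011001001
| 0101001100
------------
  1111001101
Decimal: 713 | 332 = 973



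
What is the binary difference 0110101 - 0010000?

Method 1 - Direct subtraction (column by column from the right: bit − bit − borrow-in; if negative, add 2 and borrow 1 from the next column):
borrow: 0000000
        0110101
-       0010000
---------------
        0100101

Method 2 - Add two's complement:
Two's complement of 0010000: invert → 1101111, add 1 → 1110000
  0110101
+ 1110000
---------
 10100101  (end carry out of the top bit = 1)
Discarding the end carry: 0100101
Decimal check:
  0110101 = 32 + 16 + 4 + 1 = 53
  0010000 = 16
  53 - 16 = 37, and 0100101 = 32 + 4 + 1 = 37 ✓



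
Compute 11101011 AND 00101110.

AND: 1 only when both bits are 1
  11101011
& 00101110
----------
  00101010
Decimal: 235 & 46 = 42



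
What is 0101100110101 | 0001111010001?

OR: 1 when either bit is 1
  0101100110101
| 0001111010001
---------------
  0101111110101
Decimal: 2869 | 977 = 3061



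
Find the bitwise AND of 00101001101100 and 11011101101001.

AND: 1 only when both bits are 1
  00101001101100
& 11011101101001
----------------
  00001001101000
Decimal: 2668 & 14185 = 616



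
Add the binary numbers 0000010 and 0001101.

Add column by column from the right: bit + bit + carry-in; write the sum mod 2, carry 1 when the sum is 2 or 3.
carry:  0000000
        0000010
+       0001101
---------------
       00001111
(the carry out of the leftmost column, 0, becomes the leading bit)
Decimal check:
  0000010 = 2
  0001101 = 8 + 4 + 1 = 13
  2 + 13 = 15, and 00001111 = 8 + 4 + 2 + 1 = 15 ✓



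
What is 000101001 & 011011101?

AND: 1 only when both bits are 1
  000101001
& 011011101
-----------
  000001001
Decimal: 41 & 221 = 9



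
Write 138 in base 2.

Using repeated division by 2:
138 ÷ 2 = 69 remainder 0
69 ÷ 2 = 34 remainder 1
34 ÷ 2 = 17 remainder 0
17 ÷ 2 = 8 remainder 1
8 ÷ 2 = 4 remainder 0
4 ÷ 2 = 2 remainder 0
2 ÷ 2 = 1 remainder 0
1 ÷ 2 = 0 remainder 1
Reading remainders bottom to top: 10001010



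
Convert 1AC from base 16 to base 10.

Expand by place value (powers of 16):
Digit values: A = 10, C = 12
1AC = 1 × 16^2 + 10 × 16^1 + 12 × 16^0
= 1 × 256 + 10 × 16 + 12 × 1
= 256 + 160 + 12
= 428



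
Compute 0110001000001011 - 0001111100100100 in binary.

Method 1 - Direct subtraction (column by column from the right: bit − bit − borrow-in; if negative, add 2 and borrow 1 from the next column):
borrow: 0011111111001000
        0110001000001011
-       0001111100100100
------------------------
        0100001011100111

Method 2 - Add two's complement:
Two's complement of 0001111100100100: invert → 1110000011011011, add 1 → 1110000011011100
  0110001000001011
+ 1110000011011100
------------------
 10100001011100111  (end carry out of the top bit = 1)
Discarding the end carry: 0100001011100111
Decimal check:
  0110001000001011 = 16384 + 8192 + 512 + 8 + 2 + 1 = 25099
  0001111100100100 = 4096 + 2048 + 1024 + 512 + 256 + 32 + 4 = 7972
  25099 - 7972 = 17127, and 0100001011100111 = 16384 + 512 + 128 + 64 + 32 + 4 + 2 + 1 = 17127 ✓



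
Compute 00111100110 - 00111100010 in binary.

Method 1 - Direct subtraction (column by column from the right: bit − bit − borrow-in; if negative, add 2 and borrow 1 from the next column):
borrow: 00000000000
        00111100110
-       00111100010
-------------------
        00000000100

Method 2 - Add two's complement:
Two's complement of 00111100010: invert → 11000011101, add 1 → 11000011110
  00111100110
+ 11000011110
-------------
 100000000100  (end carry out of the top bit = 1)
Discarding the end carry: 00000000100
Decimal check:
  00111100110 = 256 + 128 + 64 + 32 + 4 + 2 = 486
  00111100010 = 256 + 128 + 64 + 32 + 2 = 482
  486 - 482 = 4, and 00000000100 = 4 ✓



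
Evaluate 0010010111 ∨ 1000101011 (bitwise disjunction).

OR: 1 when either bit is 1
  0010010111
| 1000101011
------------
  1010111111
Decimal: 151 | 555 = 703



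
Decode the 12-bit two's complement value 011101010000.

Binary: 011101010000
Sign bit: 0 (non-negative)
Read directly as an unsigned value:
011101010000 = 1024 + 512 + 256 + 64 + 16 = 1872
Value: 1872



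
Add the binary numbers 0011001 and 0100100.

Add column by column from the right: bit + bit + carry-in; write the sum mod 2, carry 1 when the sum is 2 or 3.
carry:  0000000
        0011001
+       0100100
---------------
       00111101
(the carry out of the leftmost column, 0, becomes the leading bit)
Decimal check:
  0011001 = 16 + 8 + 1 = 25
  0100100 = 32 + 4 = 36
  25 + 36 = 61, and 00111101 = 32 + 16 + 8 + 4 + 1 = 61 ✓



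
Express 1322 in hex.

Using repeated division by 16 (digits 10–15 are A–F):
1322 ÷ 16 = 82 remainder 10 (A)
82 ÷ 16 = 5 remainder 2
5 ÷ 16 = 0 remainder 5
Reading remainders bottom to top: 52A



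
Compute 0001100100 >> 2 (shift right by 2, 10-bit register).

Original: 0001100100 (decimal 100)
Shift right by 2 positions
Drop the 2 low bits; fill with zeros on the left
Result: 0000011001 (decimal 25)
Equivalent: 100 >> 2 = 100 ÷ 2^2 = 25



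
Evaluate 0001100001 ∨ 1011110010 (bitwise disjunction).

OR: 1 when either bit is 1
  0001100001
| 1011110010
------------
  1011110011
Decimal: 97 | 754 = 755



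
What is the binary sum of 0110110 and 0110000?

Add column by column from the right: bit + bit + carry-in; write the sum mod 2, carry 1 when the sum is 2 or 3.
carry:  1100000
        0110110
+       0110000
---------------
       01100110
(the carry out of the leftmost column, 0, becomes the leading bit)
Decimal check:
  0110110 = 32 + 16 + 4 + 2 = 54
  0110000 = 32 + 16 = 48
  54 + 48 = 102, and 01100110 = 64 + 32 + 4 + 2 = 102 ✓



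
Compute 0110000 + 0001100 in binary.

Add column by column from the right: bit + bit + carry-in; write the sum mod 2, carry 1 when the sum is 2 or 3.
carry:  0000000
        0110000
+       0001100
---------------
       00111100
(the carry out of the leftmost column, 0, becomes the leading bit)
Decimal check:
  0110000 = 32 + 16 = 48
  0001100 = 8 + 4 = 12
  48 + 12 = 60, and 00111100 = 32 + 16 + 8 + 4 = 60 ✓



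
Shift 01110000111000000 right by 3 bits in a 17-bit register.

Original: 01110000111000000 (decimal 57792)
Shift right by 3 positions
Drop the 3 low bits; fill with zeros on the left
Result: 00001110000111000 (decimal 7224)
Equivalent: 57792 >> 3 = 57792 ÷ 2^3 = 7224



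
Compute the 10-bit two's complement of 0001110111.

Original: 0001110111
Step 1 - Invert all bits: 1110001000
Step 2 - Add 1: 1110001001
Verification: 0001110111 + 1110001001 = 10000000000; discarding the end carry (carry out of the top bit) leaves the 10-bit value 0000000000, as required for x + (-x)



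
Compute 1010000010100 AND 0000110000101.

AND: 1 only when both bits are 1
  1010000010100
& 0000110000101
---------------
  0000000000100
Decimal: 5140 & 389 = 4



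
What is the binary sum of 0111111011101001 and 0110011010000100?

Add column by column from the right: bit + bit + carry-in; write the sum mod 2, carry 1 when the sum is 2 or 3.
carry:  1111110100000000
        0111111011101001
+       0110011010000100
------------------------
       01110010101101101
(the carry out of the leftmost column, 0, becomes the leading bit)
Decimal check:
  0111111011101001 = 16384 + 8192 + 4096 + 2048 + 1024 + 512 + 128 + 64 + 32 + 8 + 1 = 32489
  0110011010000100 = 16384 + 8192 + 1024 + 512 + 128 + 4 = 26244
  32489 + 26244 = 58733, and 01110010101101101 = 32768 + 16384 + 8192 + 1024 + 256 + 64 + 32 + 8 + 4 + 1 = 58733 ✓



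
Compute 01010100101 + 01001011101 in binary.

Add column by column from the right: bit + bit + carry-in; write the sum mod 2, carry 1 when the sum is 2 or 3.
carry:  10111111010
        01010100101
+       01001011101
-------------------
       010100000010
(the carry out of the leftmost column, 0, becomes the leading bit)
Decimal check:
  01010100101 = 512 + 128 + 32 + 4 + 1 = 677
  01001011101 = 512 + 64 + 16 + 8 + 4 + 1 = 605
  677 + 605 = 1282, and 010100000010 = 1024 + 256 + 2 = 1282 ✓



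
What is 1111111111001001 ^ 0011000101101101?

XOR: 1 when bits differ
  1111111111001001
^ 0011000101101101
------------------
  1100111010100100
Decimal: 65481 ^ 12653 = 52900



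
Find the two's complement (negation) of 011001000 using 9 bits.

Original: 011001000
Step 1 - Invert all bits: 100110111
Step 2 - Add 1: 100111000
Verification: 011001000 + 100111000 = 1000000000; discarding the end carry (carry out of the top bit) leaves the 9-bit value 000000000, as required for x + (-x)



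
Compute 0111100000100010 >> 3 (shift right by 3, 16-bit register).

Original: 0111100000100010 (decimal 30754)
Shift right by 3 positions
Drop the 3 low bits; fill with zeros on the left
Result: 0000111100000100 (decimal 3844)
Equivalent: 30754 >> 3 = 30754 ÷ 2^3 = 3844



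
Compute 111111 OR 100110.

OR: 1 when either bit is 1
  111111
| 100110
--------
  111111
Decimal: 63 | 38 = 63



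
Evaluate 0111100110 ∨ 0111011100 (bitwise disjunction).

OR: 1 when either bit is 1
  0111100110
| 0111011100
------------
  0111111110
Decimal: 486 | 476 = 510



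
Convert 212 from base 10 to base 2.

Using repeated division by 2:
212 ÷ 2 = 106 remainder 0
106 ÷ 2 = 53 remainder 0
53 ÷ 2 = 26 remainder 1
26 ÷ 2 = 13 remainder 0
13 ÷ 2 = 6 remainder 1
6 ÷ 2 = 3 remainder 0
3 ÷ 2 = 1 remainder 1
1 ÷ 2 = 0 remainder 1
Reading remainders bottom to top: 11010100



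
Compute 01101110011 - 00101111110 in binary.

Method 1 - Direct subtraction (column by column from the right: bit − bit − borrow-in; if negative, add 2 and borrow 1 from the next column):
borrow: 01111111000
        01101110011
-       00101111110
-------------------
        00111110101

Method 2 - Add two's complement:
Two's complement of 00101111110: invert → 11010000001, add 1 → 11010000010
  01101110011
+ 11010000010
-------------
 100111110101  (end carry out of the top bit = 1)
Discarding the end carry: 00111110101
Decimal check:
  01101110011 = 512 + 256 + 64 + 32 + 16 + 2 + 1 = 883
  00101111110 = 256 + 64 + 32 + 16 + 8 + 4 + 2 = 382
  883 - 382 = 501, and 00111110101 = 256 + 128 + 64 + 32 + 16 + 4 + 1 = 501 ✓



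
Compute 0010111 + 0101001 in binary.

Add column by column from the right: bit + bit + carry-in; write the sum mod 2, carry 1 when the sum is 2 or 3.
carry:  1111110
        0010111
+       0101001
---------------
       01000000
(the carry out of the leftmost column, 0, becomes the leading bit)
Decimal check:
  0010111 = 16 + 4 + 2 + 1 = 23
  0101001 = 32 + 8 + 1 = 41
  23 + 41 = 64, and 01000000 = 64 ✓



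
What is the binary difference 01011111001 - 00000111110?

Method 1 - Direct subtraction (column by column from the right: bit − bit − borrow-in; if negative, add 2 and borrow 1 from the next column):
borrow: 00001111100
        01011111001
-       00000111110
-------------------
        01010111011

Method 2 - Add two's complement:
Two's complement of 00000111110: invert → 11111000001, add 1 → 11111000010
  01011111001
+ 11111000010
-------------
 101010111011  (end carry out of the top bit = 1)
Discarding the end carry: 01010111011
Decimal check:
  01011111001 = 512 + 128 + 64 + 32 + 16 + 8 + 1 = 761
  00000111110 = 32 + 16 + 8 + 4 + 2 = 62
  761 - 62 = 699, and 01010111011 = 512 + 128 + 32 + 16 + 8 + 2 + 1 = 699 ✓



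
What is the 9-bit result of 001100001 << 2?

Original: 001100001 (decimal 97)
Shift left by 2 positions
Append 2 zeros on the right
Result: 110000100 (decimal 388)
Equivalent: 97 << 2 = 97 × 2^2 = 388



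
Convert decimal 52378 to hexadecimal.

Using repeated division by 16 (digits 10–15 are A–F):
52378 ÷ 16 = 3273 remainder 10 (A)
3273 ÷ 16 = 204 remainder 9
204 ÷ 16 = 12 remainder 12 (C)
12 ÷ 16 = 0 remainder 12 (C)
Reading remainders bottom to top: CC9A



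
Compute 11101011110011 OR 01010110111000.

OR: 1 when either bit is 1
  11101011110011
| 01010110111000
----------------
  11111111111011
Decimal: 15091 | 5560 = 16379



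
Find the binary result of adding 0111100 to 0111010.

Add column by column from the right: bit + bit + carry-in; write the sum mod 2, carry 1 when the sum is 2 or 3.
carry:  1110000
        0111100
+       0111010
---------------
       01110110
(the carry out of the leftmost column, 0, becomes the leading bit)
Decimal check:
  0111100 = 32 + 16 + 8 + 4 = 60
  0111010 = 32 + 16 + 8 + 2 = 58
  60 + 58 = 118, and 01110110 = 64 + 32 + 16 + 4 + 2 = 118 ✓



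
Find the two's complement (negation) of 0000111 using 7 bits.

Original: 0000111
Step 1 - Invert all bits: 1111000
Step 2 - Add 1: 1111001
Verification: 0000111 + 1111001 = 10000000; discarding the end carry (carry out of the top bit) leaves the 7-bit value 0000000, as required for x + (-x)



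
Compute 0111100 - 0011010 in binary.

Method 1 - Direct subtraction (column by column from the right: bit − bit − borrow-in; if negative, add 2 and borrow 1 from the next column):
borrow: 0000100
        0111100
-       0011010
---------------
        0100010

Method 2 - Add two's complement:
Two's complement of 0011010: invert → 1100101, add 1 → 1100110
  0111100
+ 1100110
---------
 10100010  (end carry out of the top bit = 1)
Discarding the end carry: 0100010
Decimal check:
  0111100 = 32 + 16 + 8 + 4 = 60
  0011010 = 16 + 8 + 2 = 26
  60 - 26 = 34, and 0100010 = 32 + 2 = 34 ✓



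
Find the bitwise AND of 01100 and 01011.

AND: 1 only when both bits are 1
  01100
& 01011
-------
  01000
Decimal: 12 & 11 = 8



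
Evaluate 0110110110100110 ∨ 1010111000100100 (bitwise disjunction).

OR: 1 when either bit is 1
  0110110110100110
| 1010111000100100
------------------
  1110111110100110
Decimal: 28070 | 44580 = 61350



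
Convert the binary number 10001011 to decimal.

Sum of powers of 2 for each 1-bit:
2^0 + 2^1 + 2^3 + 2^7
= 1 + 2 + 8 + 128
= 139



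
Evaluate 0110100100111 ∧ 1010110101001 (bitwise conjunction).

AND: 1 only when both bits are 1
  0110100100111
& 1010110101001
---------------
  0010100100001
Decimal: 3367 & 5545 = 1313



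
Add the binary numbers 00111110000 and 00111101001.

Add column by column from the right: bit + bit + carry-in; write the sum mod 2, carry 1 when the sum is 2 or 3.
carry:  01111000000
        00111110000
+       00111101001
-------------------
       001111011001
(the carry out of the leftmost column, 0, becomes the leading bit)
Decimal check:
  00111110000 = 256 + 128 + 64 + 32 + 16 = 496
  00111101001 = 256 + 128 + 64 + 32 + 8 + 1 = 489
  496 + 489 = 985, and 001111011001 = 512 + 256 + 128 + 64 + 16 + 8 + 1 = 985 ✓



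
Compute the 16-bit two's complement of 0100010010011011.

Original: 0100010010011011
Step 1 - Invert all bits: 1011101101100100
Step 2 - Add 1: 1011101101100101
Verification: 0100010010011011 + 1011101101100101 = 10000000000000000; discarding the end carry (carry out of the top bit) leaves the 16-bit value 0000000000000000, as required for x + (-x)



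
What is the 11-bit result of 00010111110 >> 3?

Original: 00010111110 (decimal 190)
Shift right by 3 positions
Drop the 3 low bits; fill with zeros on the left
Result: 00000010111 (decimal 23)
Equivalent: 190 >> 3 = 190 ÷ 2^3 = 23



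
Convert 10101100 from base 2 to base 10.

Sum of powers of 2 for each 1-bit:
2^2 + 2^3 + 2^5 + 2^7
= 4 + 8 + 32 + 128
= 172



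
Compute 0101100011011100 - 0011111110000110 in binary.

Method 1 - Direct subtraction (column by column from the right: bit − bit − borrow-in; if negative, add 2 and borrow 1 from the next column):
borrow: 0111111000001100
        0101100011011100
-       0011111110000110
------------------------
        0001100101010110

Method 2 - Add two's complement:
Two's complement of 0011111110000110: invert → 1100000001111001, add 1 → 1100000001111010
  0101100011011100
+ 1100000001111010
------------------
 10001100101010110  (end carry out of the top bit = 1)
Discarding the end carry: 0001100101010110
Decimal check:
  0101100011011100 = 16384 + 4096 + 2048 + 128 + 64 + 16 + 8 + 4 = 22748
  0011111110000110 = 8192 + 4096 + 2048 + 1024 + 512 + 256 + 128 + 4 + 2 = 16262
  22748 - 16262 = 6486, and 0001100101010110 = 4096 + 2048 + 256 + 64 + 16 + 4 + 2 = 6486 ✓



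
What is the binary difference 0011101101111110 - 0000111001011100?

Method 1 - Direct subtraction (column by column from the right: bit − bit − borrow-in; if negative, add 2 and borrow 1 from the next column):
borrow: 0001100000000000
        0011101101111110
-       0000111001011100
------------------------
        0010110100100010

Method 2 - Add two's complement:
Two's complement of 0000111001011100: invert → 1111000110100011, add 1 → 1111000110100100
  0011101101111110
+ 1111000110100100
------------------
 10010110100100010  (end carry out of the top bit = 1)
Discarding the end carry: 0010110100100010
Decimal check:
  0011101101111110 = 8192 + 4096 + 2048 + 512 + 256 + 64 + 32 + 16 + 8 + 4 + 2 = 15230
  0000111001011100 = 2048 + 1024 + 512 + 64 + 16 + 8 + 4 = 3676
  15230 - 3676 = 11554, and 0010110100100010 = 8192 + 2048 + 1024 + 256 + 32 + 2 = 11554 ✓



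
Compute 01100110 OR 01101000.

OR: 1 when either bit is 1
  01100110
| 01101000
----------
  01101110
Decimal: 102 | 104 = 110



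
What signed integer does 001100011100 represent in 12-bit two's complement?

Binary: 001100011100
Sign bit: 0 (non-negative)
Read directly as an unsigned value:
001100011100 = 512 + 256 + 16 + 8 + 4 = 796
Value: 796



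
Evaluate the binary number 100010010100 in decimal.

Sum of powers of 2 for each 1-bit:
2^2 + 2^4 + 2^7 + 2^11
= 4 + 16 + 128 + 2048
= 2196



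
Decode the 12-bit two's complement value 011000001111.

Binary: 011000001111
Sign bit: 0 (non-negative)
Read directly as an unsigned value:
011000001111 = 1024 + 512 + 8 + 4 + 2 + 1 = 1551
Value: 1551



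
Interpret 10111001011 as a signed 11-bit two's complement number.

Binary: 10111001011
Sign bit: 1 (negative)
Invert: 01000110100
Add 1:  01000110101
Magnitude: 01000110101 = 512 + 32 + 16 + 4 + 1 = 565
Value: -565



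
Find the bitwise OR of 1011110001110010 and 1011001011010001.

OR: 1 when either bit is 1
  1011110001110010
| 1011001011010001
------------------
  1011111011110011
Decimal: 48242 | 45777 = 48883



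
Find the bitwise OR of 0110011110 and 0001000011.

OR: 1 when either bit is 1
  0110011110
| 0001000011
------------
  0111011111
Decimal: 414 | 67 = 479



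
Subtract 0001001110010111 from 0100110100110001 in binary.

Method 1 - Direct subtraction (column by column from the right: bit − bit − borrow-in; if negative, add 2 and borrow 1 from the next column):
borrow: 0110011100111100
        0100110100110001
-       0001001110010111
------------------------
        0011100110011010

Method 2 - Add two's complement:
Two's complement of 0001001110010111: invert → 1110110001101000, add 1 → 1110110001101001
  0100110100110001
+ 1110110001101001
------------------
 10011100110011010  (end carry out of the top bit = 1)
Discarding the end carry: 0011100110011010
Decimal check:
  0100110100110001 = 16384 + 2048 + 1024 + 256 + 32 + 16 + 1 = 19761
  0001001110010111 = 4096 + 512 + 256 + 128 + 16 + 4 + 2 + 1 = 5015
  19761 - 5015 = 14746, and 0011100110011010 = 8192 + 4096 + 2048 + 256 + 128 + 16 + 8 + 2 = 14746 ✓



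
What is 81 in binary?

Using repeated division by 2:
81 ÷ 2 = 40 remainder 1
40 ÷ 2 = 20 remainder 0
20 ÷ 2 = 10 remainder 0
10 ÷ 2 = 5 remainder 0
5 ÷ 2 = 2 remainder 1
2 ÷ 2 = 1 remainder 0
1 ÷ 2 = 0 remainder 1
Reading remainders bottom to top: 1010001



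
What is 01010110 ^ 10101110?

XOR: 1 when bits differ
  01010110
^ 10101110
----------
  11111000
Decimal: 86 ^ 174 = 248



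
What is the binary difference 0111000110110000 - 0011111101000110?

Method 1 - Direct subtraction (column by column from the right: bit − bit − borrow-in; if negative, add 2 and borrow 1 from the next column):
borrow: 0111110010011100
        0111000110110000
-       0011111101000110
------------------------
        0011001001101010

Method 2 - Add two's complement:
Two's complement of 0011111101000110: invert → 1100000010111001, add 1 → 1100000010111010
  0111000110110000
+ 1100000010111010
------------------
 10011001001101010  (end carry out of the top bit = 1)
Discarding the end carry: 0011001001101010
Decimal check:
  0111000110110000 = 16384 + 8192 + 4096 + 256 + 128 + 32 + 16 = 29104
  0011111101000110 = 8192 + 4096 + 2048 + 1024 + 512 + 256 + 64 + 4 + 2 = 16198
  29104 - 16198 = 12906, and 0011001001101010 = 8192 + 4096 + 512 + 64 + 32 + 8 + 2 = 12906 ✓

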